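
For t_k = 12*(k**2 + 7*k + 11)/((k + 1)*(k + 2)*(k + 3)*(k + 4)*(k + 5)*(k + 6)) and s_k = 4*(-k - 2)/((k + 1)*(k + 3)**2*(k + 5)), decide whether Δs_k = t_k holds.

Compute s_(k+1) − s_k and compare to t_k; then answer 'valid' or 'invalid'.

s_(k+1) = 4*(-k - 3)/((k + 2)*(k + 4)**2*(k + 6))
s_(k+1) − s_k = 4*(-(k + 1)*(k + 3)**3*(k + 5) + (k + 2)**2*(k + 4)**2*(k + 6))/((k + 1)*(k + 2)*(k + 3)**2*(k + 4)**2*(k + 5)*(k + 6))
(s_(k+1) − s_k) − t_k = 4*(-4*k**3 - 42*k**2 - 140*k - 147)/(k**8 + 28*k**7 + 334*k**6 + 2212*k**5 + 8869*k**4 + 21952*k**3 + 32556*k**2 + 26208*k + 8640)

Invalid: residual 4*(-4*k**3 - 42*k**2 - 140*k - 147)/(k**8 + 28*k**7 + 334*k**6 + 2212*k**5 + 8869*k**4 + 21952*k**3 + 32556*k**2 + 26208*k + 8640) ≠ 0.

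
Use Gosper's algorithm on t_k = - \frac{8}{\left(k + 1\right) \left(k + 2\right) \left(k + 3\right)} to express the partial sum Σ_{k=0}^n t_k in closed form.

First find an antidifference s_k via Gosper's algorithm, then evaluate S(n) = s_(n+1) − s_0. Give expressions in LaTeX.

r(k) = (k + 1)/(k + 4) after simplifying.
Take A(k)=k + 1, B(k)=k + 4, C(k)=1.
Need (k + 1)·f(k+1) − (k + 3)·f(k) = 1.
Bound: deg f ≤ 2.
Solving with deg f ≤ 2: f(k) = k*(k + 3)/4.
So s_k = (B(k−1)f/C)·t_k = (k*(k + 3)**2/4)·t_k = 2*k*(-k - 3)/((k + 1)*(k + 2)).
Verify: -8/(k**3 + 6*k**2 + 11*k + 6) matches t_k.
Σ_(k=0)^n t_k = s_(n+1) − s_(0) = (2*(-n**2 - 5*n - 4)/(n**2 + 5*n + 6)) − (0), i.e. 2*(-n**2 - 5*n - 4)/(n**2 + 5*n + 6).

S(n) = \frac{2 \left(- n^{2} - 5 n - 4\right)}{n^{2} + 5 n + 6}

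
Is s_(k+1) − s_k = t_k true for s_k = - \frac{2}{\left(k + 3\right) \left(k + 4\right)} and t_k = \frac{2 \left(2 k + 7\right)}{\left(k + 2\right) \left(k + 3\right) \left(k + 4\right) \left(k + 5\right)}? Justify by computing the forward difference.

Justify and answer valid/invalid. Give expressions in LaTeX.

Invalid: residual - \frac{6}{k^{4} + 14 k^{3} + 71 k^{2} + 154 k + 120} ≠ 0.

s_(k+1) = -2/((k + 4)*(k + 5))
s_(k+1) − s_k = 4/(k**3 + 12*k**2 + 47*k + 60)
(s_(k+1) − s_k) − t_k = -6/(k**4 + 14*k**3 + 71*k**2 + 154*k + 120)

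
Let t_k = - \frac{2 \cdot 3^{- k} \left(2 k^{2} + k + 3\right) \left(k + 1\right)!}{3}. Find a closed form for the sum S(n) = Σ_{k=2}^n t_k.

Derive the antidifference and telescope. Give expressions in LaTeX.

S(n) = 3^{- n - 1} \left(20 \cdot 3^{n} - 4 n^{3} n! - 18 n^{2} n! - 26 n n! - 12 n!\right)

The ratio is (k + 2)*(k + 2*(k + 1)**2 + 4)/(3*(2*k**2 + k + 3)).
So A=k/3 + 2/3 and B=1, with C=k**2 + k/2 + 3/2.
Key eq: (k/3 + 2/3)·f(k+1) = (1)·f(k) + (k**2 + k/2 + 3/2).
Bound: deg f ≤ 1.
Match coefficients ⇒ f(k) = 3*(2*k + 1)/2.
R(k) = B(k−1)·f(k)/C(k) = 3*(2*k + 1)/(2*k**2 + k + 3); s_k = R·t_k = -2*(2*k + 1)*factorial(k + 1)/3**k.
Check: Δs_k = -2*(2*k**2 + k + 3)*factorial(k + 1)/(3*3**k). ✓
Telescope: S(n) = s_(n+1) − s_(2) = -2*3**(-n - 1)*(2*n + 3)*factorial(n + 2) − (-20/3) = 3**(-n - 1)*(20*3**n - 4*n**3*factorial(n) - 18*n**2*factorial(n) - 26*n*factorial(n) - 12*factorial(n)).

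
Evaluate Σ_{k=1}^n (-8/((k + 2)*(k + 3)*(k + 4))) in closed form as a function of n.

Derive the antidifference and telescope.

r(k) = (k + 2)/(k + 5) after simplifying.
Factor: A=k + 2; B=k + 5; C=1.
Solve (k + 2)·f(k+1) − (k + 4)·f(k) = 1.
deg f ≤ 2 (via 1,1,0).
Coefficient equations give f(k) = k*(k + 5)/12.
Then R = B(k−1)f/C = k*(k + 4)*(k + 5)/12, so s_k = R(k)·t_k = 2*k*(-k - 5)/(3*(k + 2)*(k + 3)).
Verify: -8/(k**3 + 9*k**2 + 26*k + 24) matches t_k.
Σ_(k=1)^n t_k = s_(n+1) − s_(1) = (2*(-n**2 - 7*n - 6)/(3*(n**2 + 7*n + 12))) − (-1/3), i.e. n*(-n - 7)/(3*(n**2 + 7*n + 12)).

S(n) = n*(-n - 7)/(3*(n**2 + 7*n + 12))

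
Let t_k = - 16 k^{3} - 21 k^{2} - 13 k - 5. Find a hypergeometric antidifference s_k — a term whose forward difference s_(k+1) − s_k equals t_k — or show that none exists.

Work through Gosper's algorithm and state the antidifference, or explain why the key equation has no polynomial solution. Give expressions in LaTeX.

s_k = k \left(- 4 k^{3} + k^{2} - 2\right)

The ratio is (16*k**3 + 69*k**2 + 103*k + 55)/(16*k**3 + 21*k**2 + 13*k + 5).
Gosper form: A/B · C(k+1)/C(k) with A=1, B=1, C=k**3 + 21*k**2/16 + 13*k/16 + 5/16.
Key eq: (1)·f(k+1) = (1)·f(k) + (k**3 + 21*k**2/16 + 13*k/16 + 5/16).
From deg A=0, deg B=0, deg C=3: d=4.
Match coefficients ⇒ f(k) = k*(4*k**3 - k**2 + 2)/16.
R(k) = B(k−1)·f(k)/C(k) = k*(4*k**3 - k**2 + 2)/(16*k**3 + 21*k**2 + 13*k + 5); s_k = R·t_k = k*(-4*k**3 + k**2 - 2).
Check: Δs_k = -16*k**3 - 21*k**2 - 13*k - 5. ✓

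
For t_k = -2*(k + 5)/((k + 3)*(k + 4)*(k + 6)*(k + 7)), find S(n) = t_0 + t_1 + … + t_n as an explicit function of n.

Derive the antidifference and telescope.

S(n) = (-n**2 - 11*n - 10)/(18*(n**2 + 11*n + 28))

r(k) = (k + 3)*(k + 6)**2/((k + 5)**2*(k + 8)) after simplifying.
Take A(k)=k + 3, B(k)=k + 8, C(k)=k**2 + 10*k + 25.
Need (k + 3)·f(k+1) − (k + 7)·f(k) = k**2 + 10*k + 25.
d = 4 from the (1,1,2) case.
Match coefficients ⇒ f(k) = k*(k + 4)*(k + 5)*(k + 9)/36.
Get s_k = R·t_k = k*(-k - 9)/(18*(k**2 + 9*k + 18)) with R(k) = B(k−1)f(k)/C(k) = k*(k + 4)*(k + 7)*(k + 9)/(36*(k + 5)).
Δs = 2*(-k - 5)/(k**4 + 20*k**3 + 145*k**2 + 450*k + 504), as required.
Telescope: S(n) = s_(n+1) − s_(0) = (-n**2 - 11*n - 10)/(18*(n**2 + 11*n + 28)) − (0) = (-n**2 - 11*n - 10)/(18*(n**2 + 11*n + 28)).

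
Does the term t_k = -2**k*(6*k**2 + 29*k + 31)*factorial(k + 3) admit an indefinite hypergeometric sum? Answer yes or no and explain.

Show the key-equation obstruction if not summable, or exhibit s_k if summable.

Yes. s_k = -2**k*(3*k + 1)*factorial(k + 3).

Step 1: r(k) = 2*(6*k**3 + 65*k**2 + 230*k + 264)/(6*k**2 + 29*k + 31).
So A=2*k + 8 and B=1, with C=k**2 + 29*k/6 + 31/6.
Key eq: (2*k + 8)·f(k+1) = (1)·f(k) + (k**2 + 29*k/6 + 31/6).
deg f ≤ 1 (via 1,0,2).
A polynomial solution: f(k) = (3*k + 1)/6.
Then R = B(k−1)f/C = (3*k + 1)/(6*k**2 + 29*k + 31), so s_k = R(k)·t_k = -2**k*(3*k + 1)*factorial(k + 3).
Δs = -2**k*(6*k**2 + 29*k + 31)*factorial(k + 3), as required.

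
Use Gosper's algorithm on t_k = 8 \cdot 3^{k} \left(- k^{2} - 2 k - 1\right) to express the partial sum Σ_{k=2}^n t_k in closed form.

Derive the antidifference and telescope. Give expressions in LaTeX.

S(n) = - 12 \cdot 3^{n} n^{2} - 12 \cdot 3^{n} n - 12 \cdot 3^{n} + 108

The ratio is 3*(k**2 + 4*k + 4)/(k**2 + 2*k + 1).
Factor: A=3; B=1; C=k**2 + 2*k + 1.
f must satisfy (3)·f(k+1) − (1)·f(k) = k**2 + 2*k + 1.
Bound: deg f ≤ 2.
Coefficient equations give f(k) = (k**2 - k + 1)/2.
Get s_k = R·t_k = 4*3**k*(-k**2 + k - 1) with R(k) = B(k−1)f(k)/C(k) = (k**2 - k + 1)/(2*(k + 1)**2).
s_(k+1) − s_k = 8*3**k*(-k**2 - 2*k - 1) = t_k.
Telescope: S(n) = s_(n+1) − s_(2) = 12*3**n*(-n**2 - n - 1) − (-108) = -12*3**n*n**2 - 12*3**n*n - 12*3**n + 108.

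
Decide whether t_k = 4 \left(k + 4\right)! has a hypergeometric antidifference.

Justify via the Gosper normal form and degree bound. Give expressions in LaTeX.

No; the degree bound rules out any f.

r(k) = k + 5 after simplifying.
Take A(k)=k + 5, B(k)=1, C(k)=1.
f must satisfy (k + 5)·f(k+1) − (1)·f(k) = 1.
From deg A=1, deg B=0, deg C=0: d=-1.
deg f ≤ -1 is impossible — no certificate.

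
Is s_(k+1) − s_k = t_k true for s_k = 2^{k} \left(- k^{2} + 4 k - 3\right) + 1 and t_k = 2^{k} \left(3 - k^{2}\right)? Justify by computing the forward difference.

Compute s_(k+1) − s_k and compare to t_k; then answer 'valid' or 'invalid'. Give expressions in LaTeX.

valid (s_(k+1) − s_k reduces to t_k)

s_(k+1) = 2**(k + 1)*(4*k - (k + 1)**2 + 1) + 1
s_(k+1) − s_k = 2**k*(3 - k**2)
(s_(k+1) − s_k) − t_k = 0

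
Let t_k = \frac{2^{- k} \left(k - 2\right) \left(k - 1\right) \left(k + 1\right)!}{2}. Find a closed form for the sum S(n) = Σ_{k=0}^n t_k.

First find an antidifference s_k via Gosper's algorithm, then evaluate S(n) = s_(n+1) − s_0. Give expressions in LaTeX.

The ratio is k*(k + 2)/(2*(k - 2)).
Gosper form: A/B · C(k+1)/C(k) with A=k/2 + 1, B=1, C=k**2 - 3*k + 2.
Key eq: (k/2 + 1)·f(k+1) = (1)·f(k) + (k**2 - 3*k + 2).
d = 1 from the (1,0,2) case.
Solving with deg f ≤ 1: f(k) = 2*(k - 4).
So s_k = (B(k−1)f/C)·t_k = (2*(k - 4)/((k - 2)*(k - 1)))·t_k = (k - 4)*factorial(k + 1)/2**k.
Verify: (k - 2)*(k - 1)*factorial(k + 1)/(2*2**k) matches t_k.
Telescope: S(n) = s_(n+1) − s_(0) = 2**(-n - 1)*(n - 3)*factorial(n + 2) − (-4) = 2**(-n - 1)*(2**(n + 3) + n**3*factorial(n) - 7*n*factorial(n) - 6*factorial(n)).

S(n) = 2^{- n - 1} \left(2^{n + 3} + n^{3} n! - 7 n n! - 6 n!\right)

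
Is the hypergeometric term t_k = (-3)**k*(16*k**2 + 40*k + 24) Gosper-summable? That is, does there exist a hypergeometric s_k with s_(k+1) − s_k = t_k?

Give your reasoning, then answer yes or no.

Yes. s_k = -4*(-3)**k*k*(k + 1).

Step 1: r(k) = 3*(-2*k**2 - 9*k - 10)/(2*k**2 + 5*k + 3).
Factor: A=-3; B=1; C=k**2 + 5*k/2 + 3/2.
f must satisfy (-3)·f(k+1) − (1)·f(k) = k**2 + 5*k/2 + 3/2.
deg f ≤ 2 (via 0,0,2).
A polynomial solution: f(k) = -k*(k + 1)/4.
R(k) = B(k−1)·f(k)/C(k) = -k/(2*(2*k + 3)); s_k = R·t_k = -4*(-3)**k*k*(k + 1).
Verify: 8*(-3)**k*(k + 1)*(2*k + 3) matches t_k.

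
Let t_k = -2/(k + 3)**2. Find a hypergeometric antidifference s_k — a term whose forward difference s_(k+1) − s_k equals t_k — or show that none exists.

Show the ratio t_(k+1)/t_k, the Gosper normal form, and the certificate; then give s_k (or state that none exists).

not Gosper-summable; s_k does not exist

The ratio is (k + 3)**2/(k + 4)**2.
So A=k**2 + 6*k + 9 and B=k**2 + 8*k + 16, with C=1.
Key eq: (k**2 + 6*k + 9)·f(k+1) = (k**2 + 6*k + 9)·f(k) + (1).
d = 0 from the (2,2,0) case.
Put f(k) = c0: A·f(k+1) − B(k−1)·f(k) − C = -1; need -1 = 0 — inconsistent ⇒ no f, not summable.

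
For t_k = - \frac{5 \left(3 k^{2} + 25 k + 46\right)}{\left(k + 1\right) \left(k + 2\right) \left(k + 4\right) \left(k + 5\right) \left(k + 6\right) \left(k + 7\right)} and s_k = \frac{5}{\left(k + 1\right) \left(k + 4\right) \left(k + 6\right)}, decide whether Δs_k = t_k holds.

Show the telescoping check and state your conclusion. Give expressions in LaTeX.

s_(k+1) = 5/((k + 2)*(k + 5)*(k + 7))
s_(k+1) − s_k = 5/((k + 2)*(k + 5)*(k + 7)) - 5/((k + 1)*(k + 4)*(k + 6))
(s_(k+1) − s_k) − t_k = 0

valid (s_(k+1) − s_k reduces to t_k)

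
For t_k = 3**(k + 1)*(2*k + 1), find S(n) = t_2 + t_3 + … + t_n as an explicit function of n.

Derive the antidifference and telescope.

Step 1: r(k) = 3*(2*k + 3)/(2*k + 1).
Factor: A=3; B=1; C=k + 1/2.
Set up (3)·f(k+1) − (1)·f(k) − (k + 1/2) = 0.
Bound: deg f ≤ 1.
A polynomial solution: f(k) = (k - 1)/2.
R(k) = B(k−1)·f(k)/C(k) = (k - 1)/(2*k + 1); s_k = R·t_k = 3**(k + 1)*(k - 1).
s_(k+1) − s_k = 3**(k + 1)*(2*k + 1) = t_k.
Evaluate: s_(n+1) = 3**(n + 2)*n; subtract s_(2) = 27 ⇒ S(n) = 9*3**n*n - 27.

S(n) = 9*3**n*n - 27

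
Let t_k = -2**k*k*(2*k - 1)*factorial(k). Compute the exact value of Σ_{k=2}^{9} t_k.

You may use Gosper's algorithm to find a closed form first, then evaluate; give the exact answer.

Σ = -29727129600

Ratio r(k) = (k + 1)**2*(4*k + 2)/(k*(2*k - 1)).
Normal form (A,B,C) = (2*k + 2, 1, k**2 - k/2).
f must satisfy (2*k + 2)·f(k+1) − (1)·f(k) = k**2 - k/2.
d = 1 from the (1,0,2) case.
A polynomial solution: f(k) = (k - 2)/2.
Get s_k = R·t_k = -2**k*(k - 2)*factorial(k) with R(k) = B(k−1)f(k)/C(k) = (k - 2)/(k*(2*k - 1)).
Δs = -2**k*k*(2*k - 1)*factorial(k), as required.
Σ_(k=2)^(9) t_k = s_(10) − s_(2) = -29727129600 − (0) = -29727129600.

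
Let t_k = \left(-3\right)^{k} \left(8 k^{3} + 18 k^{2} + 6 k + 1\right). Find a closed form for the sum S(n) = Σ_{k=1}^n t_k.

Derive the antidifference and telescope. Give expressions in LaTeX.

S(n) = 3 \left(-3\right)^{n} n \left(2 n^{2} + 6 n + 3\right)

Compute t_(k+1)/t_k: get 3*(-8*k**3 - 42*k**2 - 66*k - 33)/(8*k**3 + 18*k**2 + 6*k + 1).
So A=-3 and B=1, with C=k**3 + 9*k**2/4 + 3*k/4 + 1/8.
Set up (-3)·f(k+1) − (1)·f(k) − (k**3 + 9*k**2/4 + 3*k/4 + 1/8) = 0.
d = 3 from the (0,0,3) case.
Solve for f: f(k) = -(k - 1)*(2*k**2 + 2*k - 1)/8 (degree 3 ≤ 3).
Then R = B(k−1)f/C = -(k - 1)*(2*k**2 + 2*k - 1)/(8*k**3 + 18*k**2 + 6*k + 1), so s_k = R(k)·t_k = (-3)**k*(-2*k**3 + 3*k - 1).
s_(k+1) − s_k = (-3)**k*(8*k**3 + 18*k**2 + 6*k + 1) = t_k.
Σ_(k=1)^n t_k = s_(n+1) − s_(1) = (3*(-3)**n*n*(2*n**2 + 6*n + 3)) − (0), i.e. 3*(-3)**n*n*(2*n**2 + 6*n + 3).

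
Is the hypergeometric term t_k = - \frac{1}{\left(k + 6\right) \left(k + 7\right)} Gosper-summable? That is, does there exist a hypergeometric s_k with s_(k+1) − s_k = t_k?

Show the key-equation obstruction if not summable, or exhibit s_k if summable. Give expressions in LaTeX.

Yes. s_k = - \frac{k}{6 k + 36}.

Compute t_(k+1)/t_k: get (k + 6)/(k + 8).
Take A(k)=k + 6, B(k)=k + 8, C(k)=1.
Set up (k + 6)·f(k+1) − (k + 7)·f(k) − (1) = 0.
d = 1 from the (1,1,0) case.
Solving with deg f ≤ 1: f(k) = k/6.
So s_k = (B(k−1)f/C)·t_k = (k*(k + 7)/6)·t_k = -k/(6*k + 36).
Δs = -1/(k**2 + 13*k + 42), as required.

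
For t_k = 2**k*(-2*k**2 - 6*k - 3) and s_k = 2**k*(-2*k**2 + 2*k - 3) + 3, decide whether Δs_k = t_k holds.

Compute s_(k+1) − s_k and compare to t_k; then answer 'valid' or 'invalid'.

valid (s_(k+1) − s_k reduces to t_k)

s_(k+1) = 2**(k + 1)*(2*k - 2*(k + 1)**2 - 1) + 3
s_(k+1) − s_k = 2**k*(-2*k**2 - 6*k - 3)
(s_(k+1) − s_k) − t_k = 0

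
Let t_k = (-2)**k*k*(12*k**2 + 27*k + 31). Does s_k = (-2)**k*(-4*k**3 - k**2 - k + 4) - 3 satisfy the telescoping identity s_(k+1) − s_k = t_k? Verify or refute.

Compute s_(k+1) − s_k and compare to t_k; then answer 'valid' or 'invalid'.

s_(k+1) = (-2)**(k + 1)*(-k - 4*(k + 1)**3 - (k + 1)**2 + 3) - 3
s_(k+1) − s_k = (-2)**k*k*(12*k**2 + 27*k + 31)
(s_(k+1) − s_k) − t_k = 0

Valid — Δs_k = t_k.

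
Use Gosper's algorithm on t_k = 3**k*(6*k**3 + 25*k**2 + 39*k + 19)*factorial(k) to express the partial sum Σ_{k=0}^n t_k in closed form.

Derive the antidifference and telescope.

S(n) = 6*3**n*n**3*factorial(n) + 27*3**n*n**2*factorial(n) + 42*3**n*n*factorial(n) + 21*3**n*factorial(n) - 2

Ratio r(k) = 3*(6*k**4 + 49*k**3 + 150*k**2 + 196*k + 89)/(6*k**3 + 25*k**2 + 39*k + 19).
Take A(k)=3*k + 3, B(k)=1, C(k)=k**3 + 25*k**2/6 + 13*k/2 + 19/6.
Key eq: (3*k + 3)·f(k+1) = (1)·f(k) + (k**3 + 25*k**2/6 + 13*k/2 + 19/6).
Bound: deg f ≤ 2.
Coefficient equations give f(k) = (2*k**2 + 3*k + 2)/6.
Then R = B(k−1)f/C = (2*k**2 + 3*k + 2)/(6*k**3 + 25*k**2 + 39*k + 19), so s_k = R(k)·t_k = 3**k*(2*k**2 + 3*k + 2)*factorial(k).
Δs = 3**k*(6*k**3 + 25*k**2 + 39*k + 19)*factorial(k), as required.
Telescope: S(n) = s_(n+1) − s_(0) = 3**(n + 1)*(2*n**2 + 7*n + 7)*factorial(n + 1) − (2) = 6*3**n*n**3*factorial(n) + 27*3**n*n**2*factorial(n) + 42*3**n*n*factorial(n) + 21*3**n*factorial(n) - 2.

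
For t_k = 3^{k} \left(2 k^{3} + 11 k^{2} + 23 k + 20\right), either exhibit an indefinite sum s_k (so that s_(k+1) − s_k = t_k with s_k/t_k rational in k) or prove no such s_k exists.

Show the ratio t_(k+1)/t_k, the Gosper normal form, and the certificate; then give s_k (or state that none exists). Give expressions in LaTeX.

Step 1: r(k) = 3*(2*k**3 + 17*k**2 + 51*k + 56)/(2*k**3 + 11*k**2 + 23*k + 20).
Normal form (A,B,C) = (3, 1, k**3 + 11*k**2/2 + 23*k/2 + 10).
Key eq: (3)·f(k+1) = (1)·f(k) + (k**3 + 11*k**2/2 + 23*k/2 + 10).
Degrees (0,0,3) ⇒ d ≤ 3.
A polynomial solution: f(k) = (k**3 + k**2 + 4*k + 1)/2.
So s_k = (B(k−1)f/C)·t_k = ((k**3 + k**2 + 4*k + 1)/((2*k + 5)*(k**2 + 3*k + 4)))·t_k = 3**k*(k**3 + k**2 + 4*k + 1).
Check: Δs_k = 3**k*(2*k**3 + 11*k**2 + 23*k + 20). ✓

s_k = 3^{k} \left(k^{3} + k^{2} + 4 k + 1\right)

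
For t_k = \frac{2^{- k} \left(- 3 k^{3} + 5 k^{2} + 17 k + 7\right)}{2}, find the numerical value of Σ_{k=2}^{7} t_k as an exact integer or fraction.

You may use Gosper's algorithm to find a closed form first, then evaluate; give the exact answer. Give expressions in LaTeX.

Σ = -3

t_(k+1)/t_k = (3*k**3 + 4*k**2 - 18*k - 26)/(2*(3*k**3 - 5*k**2 - 17*k - 7)).
Normal form (A,B,C) = (1/2, 1, k**3 - 5*k**2/3 - 17*k/3 - 7/3).
f must satisfy (1/2)·f(k+1) − (1)·f(k) = k**3 - 5*k**2/3 - 17*k/3 - 7/3.
d = 3 from the (0,0,3) case.
Coefficient equations give f(k) = -2*k**2*(3*k + 4)/3.
So s_k = (B(k−1)f/C)·t_k = (-2*k**2*(3*k + 4)/(3*k**3 - 5*k**2 - 17*k - 7))·t_k = k**2*(3*k + 4)/2**k.
s_(k+1) − s_k = (-3*k**3 + 5*k**2 + 17*k + 7)/(2*2**k) = t_k.
Telescoping: Σ = s_(8) − s_(2) = 7 − (10) = -3.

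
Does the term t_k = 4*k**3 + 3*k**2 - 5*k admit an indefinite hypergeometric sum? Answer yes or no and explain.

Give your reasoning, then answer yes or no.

t_(k+1)/t_k = (4*k**3 + 15*k**2 + 13*k + 2)/(k*(4*k**2 + 3*k - 5)).
Normal form (A,B,C) = (1, 1, k**3 + 3*k**2/4 - 5*k/4).
Need (1)·f(k+1) − (1)·f(k) = k**3 + 3*k**2/4 - 5*k/4.
From deg A=0, deg B=0, deg C=3: d=4.
Coefficient equations give f(k) = k*(k - 1)*(k**2 - 3)/4.
R(k) = B(k−1)·f(k)/C(k) = (k - 1)*(k**2 - 3)/(4*k**2 + 3*k - 5); s_k = R·t_k = k*(k**3 - k**2 - 3*k + 3).
s_(k+1) − s_k = k*(4*k**2 + 3*k - 5) = t_k.

Yes. s_k = k*(k**3 - k**2 - 3*k + 3).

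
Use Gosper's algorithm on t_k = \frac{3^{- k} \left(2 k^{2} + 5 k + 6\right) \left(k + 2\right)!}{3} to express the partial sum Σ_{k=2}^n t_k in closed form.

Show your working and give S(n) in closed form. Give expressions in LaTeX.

Compute t_(k+1)/t_k: get (k + 3)*(5*k + 2*(k + 1)**2 + 11)/(3*(2*k**2 + 5*k + 6)).
A = k/3 + 1, B = 1, C = k**2 + 5*k/2 + 3.
Need (k/3 + 1)·f(k+1) − (1)·f(k) = k**2 + 5*k/2 + 3.
deg f ≤ 1 (via 1,0,2).
Match coefficients ⇒ f(k) = 3*(2*k + 3)/2.
R(k) = B(k−1)·f(k)/C(k) = 3*(2*k + 3)/(2*k**2 + 5*k + 6); s_k = R·t_k = (2*k + 3)*factorial(k + 2)/3**k.
Verify: (2*k**2 + 5*k + 6)*factorial(k + 2)/(3*3**k) matches t_k.
Σ_(k=2)^n t_k = s_(n+1) − s_(2) = (3**(-n - 1)*(2*n + 5)*factorial(n + 3)) − (56/3), i.e. 3**(-n - 1)*(-56*3**n + 2*n**4*factorial(n) + 17*n**3*factorial(n) + 52*n**2*factorial(n) + 67*n*factorial(n) + 30*factorial(n)).

S(n) = 3^{- n - 1} \left(- 56 \cdot 3^{n} + 2 n^{4} n! + 17 n^{3} n! + 52 n^{2} n! + 67 n n! + 30 n!\right)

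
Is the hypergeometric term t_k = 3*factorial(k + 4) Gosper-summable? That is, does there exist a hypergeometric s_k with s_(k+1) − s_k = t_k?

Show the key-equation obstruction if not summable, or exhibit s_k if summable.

Step 1: r(k) = k + 5.
Gosper form: A/B · C(k+1)/C(k) with A=k + 5, B=1, C=1.
Solve (k + 5)·f(k+1) − (1)·f(k) = 1.
d = -1 from the (1,0,0) case.
d = -1 < 0 ⇒ no nonzero polynomial f; not summable.

No — key equation has no polynomial f.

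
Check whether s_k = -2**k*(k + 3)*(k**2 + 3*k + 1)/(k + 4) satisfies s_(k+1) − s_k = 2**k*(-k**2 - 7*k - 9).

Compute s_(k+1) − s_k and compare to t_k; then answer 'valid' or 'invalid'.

s_(k+1) = -2**(k + 1)*(k + 4)*(3*k + (k + 1)**2 + 4)/(k + 5)
s_(k+1) − s_k = 2**k*(-k**4 - 15*k**3 - 82*k**2 - 187*k - 145)/(k**2 + 9*k + 20)
(s_(k+1) − s_k) − t_k = 2**k*(k**3 + 10*k**2 + 34*k + 35)/(k**2 + 9*k + 20)

Invalid: residual 2**k*(k**3 + 10*k**2 + 34*k + 35)/(k**2 + 9*k + 20) ≠ 0.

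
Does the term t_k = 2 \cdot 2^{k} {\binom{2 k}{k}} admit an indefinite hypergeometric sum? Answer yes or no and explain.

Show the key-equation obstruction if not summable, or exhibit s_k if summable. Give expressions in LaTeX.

No; the degree bound rules out any f.

The ratio is 4*(2*k + 1)/(k + 1).
So A=8*k + 4 and B=k + 1, with C=1.
Need (8*k + 4)·f(k+1) − (k)·f(k) = 1.
d = -1 from the (1,1,0) case.
Bound -1 < 0, so the key equation has no polynomial solution.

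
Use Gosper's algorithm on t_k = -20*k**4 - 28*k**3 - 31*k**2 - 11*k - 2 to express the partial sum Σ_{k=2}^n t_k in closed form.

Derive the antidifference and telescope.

Compute t_(k+1)/t_k: get (20*k**4 + 108*k**3 + 235*k**2 + 237*k + 92)/(20*k**4 + 28*k**3 + 31*k**2 + 11*k + 2).
Factor: A=1; B=1; C=k**4 + 7*k**3/5 + 31*k**2/20 + 11*k/20 + 1/10.
f must satisfy (1)·f(k+1) − (1)·f(k) = k**4 + 7*k**3/5 + 31*k**2/20 + 11*k/20 + 1/10.
Bound: deg f ≤ 5.
Solve for f: f(k) = k*(4*k**4 - 3*k**3 + 3*k**2 - 3*k + 1)/20 (degree 5 ≤ 5).
Get s_k = R·t_k = k*(-4*k**4 + 3*k**3 - 3*k**2 + 3*k - 1) with R(k) = B(k−1)f(k)/C(k) = k*(4*k**4 - 3*k**3 + 3*k**2 - 3*k + 1)/(20*k**4 + 28*k**3 + 31*k**2 + 11*k + 2).
Δs = -20*k**4 - 28*k**3 - 31*k**2 - 11*k - 2, as required.
s_(n+1) = -4*n**5 - 17*n**4 - 31*n**3 - 28*n**2 - 12*n - 2 and s_(2) = -94, so S(n) = -4*n**5 - 17*n**4 - 31*n**3 - 28*n**2 - 12*n + 92.

S(n) = -4*n**5 - 17*n**4 - 31*n**3 - 28*n**2 - 12*n + 92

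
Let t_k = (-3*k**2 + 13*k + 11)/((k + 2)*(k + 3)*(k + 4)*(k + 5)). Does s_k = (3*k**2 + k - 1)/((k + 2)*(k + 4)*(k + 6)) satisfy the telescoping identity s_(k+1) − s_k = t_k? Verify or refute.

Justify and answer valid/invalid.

s_(k+1) = (k + 3*(k + 1)**2)/((k + 3)*(k + 5)*(k + 7))
s_(k+1) − s_k = (-3*k**4 - 8*k**3 + 117*k**2 + 434*k + 249)/(k**6 + 27*k**5 + 295*k**4 + 1665*k**3 + 5104*k**2 + 8028*k + 5040)
(s_(k+1) − s_k) − t_k = 3*(6*k**3 + 21*k**2 - 85*k - 71)/(k**6 + 27*k**5 + 295*k**4 + 1665*k**3 + 5104*k**2 + 8028*k + 5040)

Invalid: residual 3*(6*k**3 + 21*k**2 - 85*k - 71)/(k**6 + 27*k**5 + 295*k**4 + 1665*k**3 + 5104*k**2 + 8028*k + 5040) ≠ 0.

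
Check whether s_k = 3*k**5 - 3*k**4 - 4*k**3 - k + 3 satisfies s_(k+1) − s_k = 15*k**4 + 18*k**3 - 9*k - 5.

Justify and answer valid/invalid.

s_(k+1) = 3*k**5 + 12*k**4 + 14*k**3 - 10*k - 2
s_(k+1) − s_k = 15*k**4 + 18*k**3 - 9*k - 5
(s_(k+1) − s_k) − t_k = 0

Valid — Δs_k = t_k.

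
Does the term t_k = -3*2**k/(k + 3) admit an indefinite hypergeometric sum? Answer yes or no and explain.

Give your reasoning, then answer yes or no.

No — negative degree bound, so no certificate f.

r(k) = 2*(k + 3)/(k + 4) after simplifying.
Gosper form: A/B · C(k+1)/C(k) with A=2*k + 6, B=k + 4, C=1.
Solve (2*k + 6)·f(k+1) − (k + 3)·f(k) = 1.
Bound: deg f ≤ -1.
Bound -1 < 0, so the key equation has no polynomial solution.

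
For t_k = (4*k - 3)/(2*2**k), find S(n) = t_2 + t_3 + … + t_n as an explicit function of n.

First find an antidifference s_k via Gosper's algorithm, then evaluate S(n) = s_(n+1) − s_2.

S(n) = 2**(-n - 2)*(9*2**n - 8*n - 10)

Compute t_(k+1)/t_k: get (4*k + 1)/(2*(4*k - 3)).
A = 1/2, B = 1, C = k - 3/4.
Solve (1/2)·f(k+1) − (1)·f(k) = k - 3/4.
deg f ≤ 1 (via 0,0,1).
Solve for f: f(k) = -(4*k + 1)/2 (degree 1 ≤ 1).
R(k) = B(k−1)·f(k)/C(k) = -2*(4*k + 1)/(4*k - 3); s_k = R·t_k = (-4*k - 1)/2**k.
Δs = (4*k - 3)/(2*2**k), as required.
Evaluate: s_(n+1) = 2**(-n - 1)*(-4*n - 5); subtract s_(2) = -9/4 ⇒ S(n) = 2**(-n - 2)*(9*2**n - 8*n - 10).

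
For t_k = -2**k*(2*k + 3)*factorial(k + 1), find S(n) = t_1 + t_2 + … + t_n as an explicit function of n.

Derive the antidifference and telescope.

t_(k+1)/t_k = 2*(k + 2)*(2*k + 5)/(2*k + 3).
A = 2*k + 4, B = 1, C = k + 3/2.
Solve (2*k + 4)·f(k+1) − (1)·f(k) = k + 3/2.
d = 0 from the (1,0,1) case.
Match coefficients ⇒ f(k) = 1/2.
Certificate R = B(k−1)f/C = 1/(2*k + 3) gives s_k = -2**k*factorial(k + 1).
Check: Δs_k = -2**k*(2*k + 3)*factorial(k + 1). ✓
s_(n+1) = -2**(n + 1)*factorial(n + 2) and s_(1) = -4, so S(n) = -2*2**n*factorial(n + 2) + 4.

S(n) = -2*2**n*factorial(n + 2) + 4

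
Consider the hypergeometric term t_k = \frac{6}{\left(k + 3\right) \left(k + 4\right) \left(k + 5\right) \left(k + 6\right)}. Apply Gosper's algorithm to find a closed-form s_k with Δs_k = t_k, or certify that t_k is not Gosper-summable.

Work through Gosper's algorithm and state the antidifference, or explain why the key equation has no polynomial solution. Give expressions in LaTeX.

Compute t_(k+1)/t_k: get (k + 3)/(k + 7).
Gosper form: A/B · C(k+1)/C(k) with A=k + 3, B=k + 7, C=1.
f must satisfy (k + 3)·f(k+1) − (k + 6)·f(k) = 1.
d = 3 from the (1,1,0) case.
Solving with deg f ≤ 3: f(k) = k*(k**2 + 12*k + 47)/180.
So s_k = (B(k−1)f/C)·t_k = (k*(k + 6)*(k**2 + 12*k + 47)/180)·t_k = k*(k**2 + 12*k + 47)/(30*(k + 3)*(k + 4)*(k + 5)).
Δs = 6/(k**4 + 18*k**3 + 119*k**2 + 342*k + 360), as required.

s_k = \frac{k \left(k^{2} + 12 k + 47\right)}{30 \left(k + 3\right) \left(k + 4\right) \left(k + 5\right)}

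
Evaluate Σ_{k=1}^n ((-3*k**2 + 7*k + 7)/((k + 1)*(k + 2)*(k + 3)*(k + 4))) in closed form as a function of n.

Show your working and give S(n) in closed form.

S(n) = n*(-n**2 + 15*n + 30)/(8*(n**3 + 9*n**2 + 26*n + 24))

r(k) = (k + 1)*(7*k - 3*(k + 1)**2 + 14)/((k + 5)*(-3*k**2 + 7*k + 7)) after simplifying.
Factor: A=k + 1; B=k + 5; C=k**2 - 7*k/3 - 7/3.
Key eq: (k + 1)·f(k+1) = (k + 4)·f(k) + (k**2 - 7*k/3 - 7/3).
Degrees (1,1,2) ⇒ d ≤ 3.
Solve for f: f(k) = -k*(k**2 + 24*k + 17)/18 (degree 3 ≤ 3).
Certificate R = B(k−1)f/C = -k*(k + 4)*(k**2 + 24*k + 17)/(6*(3*k**2 - 7*k - 7)) gives s_k = k*(k**2 + 24*k + 17)/(6*(k + 1)*(k + 2)*(k + 3)).
s_(k+1) − s_k = (-3*k**2 + 7*k + 7)/(k**4 + 10*k**3 + 35*k**2 + 50*k + 24) = t_k.
s_(n+1) = (n**3 + 27*n**2 + 68*n + 42)/(6*(n**3 + 9*n**2 + 26*n + 24)) and s_(1) = 7/24, so S(n) = n*(-n**2 + 15*n + 30)/(8*(n**3 + 9*n**2 + 26*n + 24)).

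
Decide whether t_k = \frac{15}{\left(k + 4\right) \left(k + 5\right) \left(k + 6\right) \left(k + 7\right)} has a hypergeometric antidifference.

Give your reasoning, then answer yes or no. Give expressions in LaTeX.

Ratio r(k) = (k + 4)/(k + 8).
Factor: A=k + 4; B=k + 8; C=1.
Need (k + 4)·f(k+1) − (k + 7)·f(k) = 1.
d = 3 from the (1,1,0) case.
A polynomial solution: f(k) = k*(k**2 + 15*k + 74)/360.
Then R = B(k−1)f/C = k*(k + 7)*(k**2 + 15*k + 74)/360, so s_k = R(k)·t_k = k*(k**2 + 15*k + 74)/(24*(k + 4)*(k + 5)*(k + 6)).
s_(k+1) − s_k = 15/(k**4 + 22*k**3 + 179*k**2 + 638*k + 840) = t_k.

Yes. s_k = \frac{k \left(k^{2} + 15 k + 74\right)}{24 \left(k + 4\right) \left(k + 5\right) \left(k + 6\right)}.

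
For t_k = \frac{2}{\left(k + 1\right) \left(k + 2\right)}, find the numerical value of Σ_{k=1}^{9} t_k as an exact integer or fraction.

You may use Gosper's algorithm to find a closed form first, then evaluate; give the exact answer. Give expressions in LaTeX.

Σ = 9/11

r(k) = (k + 1)/(k + 3) after simplifying.
Take A(k)=k + 1, B(k)=k + 3, C(k)=1.
Solve (k + 1)·f(k+1) − (k + 2)·f(k) = 1.
From deg A=1, deg B=1, deg C=0: d=1.
Coefficient equations give f(k) = k.
R(k) = B(k−1)·f(k)/C(k) = k*(k + 2); s_k = R·t_k = 2*k/(k + 1).
Verify: 2/(k**2 + 3*k + 2) matches t_k.
Evaluate s at k=10 and k=1: 20/11 and 1; difference 9/11.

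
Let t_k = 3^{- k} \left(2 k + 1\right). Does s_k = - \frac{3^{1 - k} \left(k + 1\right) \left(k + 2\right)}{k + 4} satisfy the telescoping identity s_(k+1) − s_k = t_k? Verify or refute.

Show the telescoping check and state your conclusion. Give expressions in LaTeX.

Invalid: residual \frac{2 \cdot 3^{- k} \left(- 2 k^{2} - 12 k - 7\right)}{k^{2} + 9 k + 20} ≠ 0.

s_(k+1) = -(k + 2)*(k + 3)/(3**k*(k + 5))
s_(k+1) − s_k = (2*k**3 + 15*k**2 + 25*k + 6)/(3**k*(k**2 + 9*k + 20))
(s_(k+1) − s_k) − t_k = 2*(-2*k**2 - 12*k - 7)/(3**k*(k**2 + 9*k + 20))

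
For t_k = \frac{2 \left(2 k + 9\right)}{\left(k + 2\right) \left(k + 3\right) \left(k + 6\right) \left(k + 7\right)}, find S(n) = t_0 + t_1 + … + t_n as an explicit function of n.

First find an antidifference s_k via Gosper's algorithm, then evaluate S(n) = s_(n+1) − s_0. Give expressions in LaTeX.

Ratio r(k) = (k + 2)*(k + 6)*(2*k + 11)/((k + 4)*(k + 8)*(2*k + 9)).
So A=k + 2 and B=k + 8, with C=k**3 + 27*k**2/2 + 121*k/2 + 90.
f must satisfy (k + 2)·f(k+1) − (k + 7)·f(k) = k**3 + 27*k**2/2 + 121*k/2 + 90.
d = 5 from the (1,1,3) case.
Match coefficients ⇒ f(k) = k*(k + 3)*(k + 4)*(k + 5)*(k + 8)/24.
R(k) = B(k−1)·f(k)/C(k) = k*(k + 3)*(k + 7)*(k + 8)/(12*(2*k + 9)); s_k = R·t_k = k*(k + 8)/(6*(k**2 + 8*k + 12)).
Verify: 2*(2*k + 9)/(k**4 + 18*k**3 + 113*k**2 + 288*k + 252) matches t_k.
Σ_(k=0)^n t_k = s_(n+1) − s_(0) = ((n**2 + 10*n + 9)/(6*(n**2 + 10*n + 21))) − (0), i.e. (n**2 + 10*n + 9)/(6*(n**2 + 10*n + 21)).

S(n) = \frac{n^{2} + 10 n + 9}{6 \left(n^{2} + 10 n + 21\right)}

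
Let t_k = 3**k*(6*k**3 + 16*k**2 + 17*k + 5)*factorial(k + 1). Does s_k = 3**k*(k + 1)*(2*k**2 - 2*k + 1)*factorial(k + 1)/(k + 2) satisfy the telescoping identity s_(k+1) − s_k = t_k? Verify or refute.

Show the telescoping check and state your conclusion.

s_(k+1) = 3**(k + 1)*(k + 2)*(2*k**2 + 2*k + 1)*factorial(k + 2)/(k + 3)
s_(k+1) − s_k = 3**k*(6*k**5 + 40*k**4 + 105*k**3 + 139*k**2 + 86*k + 21)*factorial(k + 1)/((k + 2)*(k + 3))
(s_(k+1) − s_k) − t_k = -3**k*(6*k**4 + 28*k**3 + 47*k**2 + 41*k + 9)*factorial(k + 1)/((k + 2)*(k + 3))

Invalid: residual -3**k*(6*k**4 + 28*k**3 + 47*k**2 + 41*k + 9)*factorial(k + 1)/((k + 2)*(k + 3)) ≠ 0.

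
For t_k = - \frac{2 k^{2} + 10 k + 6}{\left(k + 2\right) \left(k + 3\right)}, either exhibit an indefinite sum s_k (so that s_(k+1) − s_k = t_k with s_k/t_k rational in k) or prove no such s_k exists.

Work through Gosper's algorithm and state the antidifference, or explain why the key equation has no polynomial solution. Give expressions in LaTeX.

s_k = - \frac{k \left(2 k + 1\right)}{k + 2}

Compute t_(k+1)/t_k: get (k + 2)*(5*k + (k + 1)**2 + 8)/((k + 4)*(k**2 + 5*k + 3)).
Factor: A=k + 2; B=k + 4; C=k**2 + 5*k + 3.
Solve (k + 2)·f(k+1) − (k + 3)·f(k) = k**2 + 5*k + 3.
d = 2 from the (1,1,2) case.
Solve for f: f(k) = k*(2*k + 1)/2 (degree 2 ≤ 2).
R(k) = B(k−1)·f(k)/C(k) = k*(k + 3)*(2*k + 1)/(2*(k**2 + 5*k + 3)); s_k = R·t_k = -k*(2*k + 1)/(k + 2).
s_(k+1) − s_k = 2*(-k**2 - 5*k - 3)/(k**2 + 5*k + 6) = t_k.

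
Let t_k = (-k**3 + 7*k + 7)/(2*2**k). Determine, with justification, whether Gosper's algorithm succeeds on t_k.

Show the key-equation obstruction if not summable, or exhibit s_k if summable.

Step 1: r(k) = (7*k - (k + 1)**3 + 14)/(2*(-k**3 + 7*k + 7)).
Gosper form: A/B · C(k+1)/C(k) with A=1/2, B=1, C=k**3 - 7*k - 7.
Solve (1/2)·f(k+1) − (1)·f(k) = k**3 - 7*k - 7.
Degrees (0,0,3) ⇒ d ≤ 3.
Coefficient equations give f(k) = -2*(k**3 + 3*k**2 + 2*k - 1).
Get s_k = R·t_k = (k**3 + 3*k**2 + 2*k - 1)/2**k with R(k) = B(k−1)f(k)/C(k) = -2*(k**3 + 3*k**2 + 2*k - 1)/(k**3 - 7*k - 7).
Check: Δs_k = (-k**3 + 7*k + 7)/(2*2**k). ✓

Yes. s_k = (k**3 + 3*k**2 + 2*k - 1)/2**k.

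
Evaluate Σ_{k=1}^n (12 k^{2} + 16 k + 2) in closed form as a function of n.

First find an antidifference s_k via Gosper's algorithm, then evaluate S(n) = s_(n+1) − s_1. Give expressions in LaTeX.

t_(k+1)/t_k = (6*k**2 + 20*k + 15)/(6*k**2 + 8*k + 1).
A = 1, B = 1, C = k**2 + 4*k/3 + 1/6.
f must satisfy (1)·f(k+1) − (1)·f(k) = k**2 + 4*k/3 + 1/6.
Degrees (0,0,2) ⇒ d ≤ 3.
Coefficient equations give f(k) = k*(2*k**2 + k - 2)/6.
Then R = B(k−1)f/C = k*(2*k**2 + k - 2)/(6*k**2 + 8*k + 1), so s_k = R(k)·t_k = 2*k*(2*k**2 + k - 2).
Check: Δs_k = 12*k**2 + 16*k + 2. ✓
Evaluate: s_(n+1) = 4*n**3 + 14*n**2 + 12*n + 2; subtract s_(1) = 2 ⇒ S(n) = 2*n*(2*n**2 + 7*n + 6).

S(n) = 2 n \left(2 n^{2} + 7 n + 6\right)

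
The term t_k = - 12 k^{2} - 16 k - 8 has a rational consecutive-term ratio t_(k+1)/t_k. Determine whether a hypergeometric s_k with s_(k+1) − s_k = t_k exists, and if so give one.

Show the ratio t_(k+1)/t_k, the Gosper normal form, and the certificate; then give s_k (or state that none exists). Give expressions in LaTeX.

Compute t_(k+1)/t_k: get (3*k**2 + 10*k + 9)/(3*k**2 + 4*k + 2).
Gosper form: A/B · C(k+1)/C(k) with A=1, B=1, C=k**2 + 4*k/3 + 2/3.
Need (1)·f(k+1) − (1)·f(k) = k**2 + 4*k/3 + 2/3.
d = 3 from the (0,0,2) case.
Coefficient equations give f(k) = k*(2*k**2 + k + 1)/6.
Get s_k = R·t_k = 2*k*(-2*k**2 - k - 1) with R(k) = B(k−1)f(k)/C(k) = k*(2*k**2 + k + 1)/(2*(3*k**2 + 4*k + 2)).
Verify: -12*k**2 - 16*k - 8 matches t_k.

s_k = 2 k \left(- 2 k^{2} - k - 1\right)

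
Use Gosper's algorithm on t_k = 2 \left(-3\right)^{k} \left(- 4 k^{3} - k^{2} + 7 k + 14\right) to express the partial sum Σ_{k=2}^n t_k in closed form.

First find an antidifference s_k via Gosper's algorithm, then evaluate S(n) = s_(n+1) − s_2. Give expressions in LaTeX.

S(n) = - 6 \left(-3\right)^{n} n^{3} - 6 \left(-3\right)^{n} n^{2} + 12 \left(-3\right)^{n} n + 24 \left(-3\right)^{n} + 72

Step 1: r(k) = 3*(-4*k**3 - 13*k**2 - 7*k + 16)/(4*k**3 + k**2 - 7*k - 14).
A = -3, B = 1, C = k**3 + k**2/4 - 7*k/4 - 7/2.
Set up (-3)·f(k+1) − (1)·f(k) − (k**3 + k**2/4 - 7*k/4 - 7/2) = 0.
d = 3 from the (0,0,3) case.
Coefficient equations give f(k) = -(k**3 - 2*k**2 - k - 2)/4.
Certificate R = B(k−1)f/C = -(k**3 - 2*k**2 - k - 2)/(4*k**3 + k**2 - 7*k - 14) gives s_k = 2*(-3)**k*(k**3 - 2*k**2 - k - 2).
Check: Δs_k = 2*(-3)**k*(-4*k**3 - k**2 + 7*k + 14). ✓
s_(n+1) = 6*(-3)**n*(-n**3 - n**2 + 2*n + 4) and s_(2) = -72, so S(n) = -6*(-3)**n*n**3 - 6*(-3)**n*n**2 + 12*(-3)**n*n + 24*(-3)**n + 72.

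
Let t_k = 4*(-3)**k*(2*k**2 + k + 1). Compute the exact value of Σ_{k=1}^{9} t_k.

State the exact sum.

t_(k+1)/t_k = 3*(-2*k**2 - 5*k - 4)/(2*k**2 + k + 1).
Factor: A=-3; B=1; C=k**2 + k/2 + 1/2.
Set up (-3)·f(k+1) − (1)·f(k) − (k**2 + k/2 + 1/2) = 0.
From deg A=0, deg B=0, deg C=2: d=2.
A polynomial solution: f(k) = -(2*k**2 - 2*k + 1)/8.
R(k) = B(k−1)·f(k)/C(k) = -(2*k**2 - 2*k + 1)/(4*(2*k**2 + k + 1)); s_k = R·t_k = (-3)**k*(-2*k**2 + 2*k - 1).
Δs = 4*(-3)**k*(2*k**2 + k + 1), as required.
Σ_(k=1)^(9) t_k = s_(10) − s_(1) = -10687869 − (3) = -10687872.

Σ = -10687872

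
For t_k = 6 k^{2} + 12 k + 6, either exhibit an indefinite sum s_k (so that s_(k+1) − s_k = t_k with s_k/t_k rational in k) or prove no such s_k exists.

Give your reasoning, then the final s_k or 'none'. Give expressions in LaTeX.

s_k = k \left(2 k^{2} + 3 k + 1\right)

Ratio r(k) = (k**2 + 4*k + 4)/(k**2 + 2*k + 1).
Normal form (A,B,C) = (1, 1, k**2 + 2*k + 1).
Need (1)·f(k+1) − (1)·f(k) = k**2 + 2*k + 1.
d = 3 from the (0,0,2) case.
Solving with deg f ≤ 3: f(k) = k*(k + 1)*(2*k + 1)/6.
Then R = B(k−1)f/C = k*(2*k + 1)/(6*(k + 1)), so s_k = R(k)·t_k = k*(2*k**2 + 3*k + 1).
s_(k+1) − s_k = 6*k**2 + 12*k + 6 = t_k.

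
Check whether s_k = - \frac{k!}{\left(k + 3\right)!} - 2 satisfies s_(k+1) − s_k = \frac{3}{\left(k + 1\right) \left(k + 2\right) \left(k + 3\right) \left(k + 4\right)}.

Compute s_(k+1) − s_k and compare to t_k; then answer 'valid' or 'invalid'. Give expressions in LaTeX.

Valid — Δs_k = t_k.

s_(k+1) = -factorial(k + 1)/factorial(k + 4) - 2
s_(k+1) − s_k = 3/((k + 1)*(k + 2)*(k + 3)*(k + 4))
(s_(k+1) − s_k) − t_k = 0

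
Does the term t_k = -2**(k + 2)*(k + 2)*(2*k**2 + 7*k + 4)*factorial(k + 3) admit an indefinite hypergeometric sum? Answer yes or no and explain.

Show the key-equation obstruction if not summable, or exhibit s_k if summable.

Yes. s_k = -2**(k + 2)*k**2*factorial(k + 3).

r(k) = 2*(k + 3)*(k + 4)*(7*k + 2*(k + 1)**2 + 11)/((k + 2)*(2*k**2 + 7*k + 4)) after simplifying.
Factor: A=2*k + 8; B=1; C=k**3 + 11*k**2/2 + 9*k + 4.
f must satisfy (2*k + 8)·f(k+1) − (1)·f(k) = k**3 + 11*k**2/2 + 9*k + 4.
d = 2 from the (1,0,3) case.
A polynomial solution: f(k) = k**2/2.
Certificate R = B(k−1)f/C = k**2/((k + 2)*(2*k**2 + 7*k + 4)) gives s_k = -2**(k + 2)*k**2*factorial(k + 3).
Δs = -2**(k + 2)*(k + 2)*(2*k**2 + 7*k + 4)*factorial(k + 3), as required.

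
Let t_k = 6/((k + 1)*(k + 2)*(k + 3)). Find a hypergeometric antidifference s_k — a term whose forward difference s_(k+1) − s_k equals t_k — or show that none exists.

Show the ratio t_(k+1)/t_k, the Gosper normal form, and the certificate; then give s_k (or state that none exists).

Compute t_(k+1)/t_k: get (k + 1)/(k + 4).
Gosper form: A/B · C(k+1)/C(k) with A=k + 1, B=k + 4, C=1.
Need (k + 1)·f(k+1) − (k + 3)·f(k) = 1.
d = 2 from the (1,1,0) case.
Match coefficients ⇒ f(k) = k*(k + 3)/4.
Then R = B(k−1)f/C = k*(k + 3)**2/4, so s_k = R(k)·t_k = 3*k*(k + 3)/(2*(k + 1)*(k + 2)).
Δs = 6/(k**3 + 6*k**2 + 11*k + 6), as required.

s_k = 3*k*(k + 3)/(2*(k + 1)*(k + 2))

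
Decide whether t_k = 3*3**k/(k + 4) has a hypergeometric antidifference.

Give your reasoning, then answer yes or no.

The ratio is 3*(k + 4)/(k + 5).
So A=3*k + 12 and B=k + 5, with C=1.
Solve (3*k + 12)·f(k+1) − (k + 4)·f(k) = 1.
From deg A=1, deg B=1, deg C=0: d=-1.
d = -1 < 0 ⇒ no nonzero polynomial f; not summable.

No; the degree bound rules out any f.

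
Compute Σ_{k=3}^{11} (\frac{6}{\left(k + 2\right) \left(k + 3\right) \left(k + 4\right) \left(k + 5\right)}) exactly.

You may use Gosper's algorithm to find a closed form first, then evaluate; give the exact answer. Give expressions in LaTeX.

Σ = 1/112

t_(k+1)/t_k = (k + 2)/(k + 6).
A = k + 2, B = k + 6, C = 1.
Set up (k + 2)·f(k+1) − (k + 5)·f(k) − (1) = 0.
Bound: deg f ≤ 3.
A polynomial solution: f(k) = k*(k**2 + 9*k + 26)/72.
Certificate R = B(k−1)f/C = k*(k + 5)*(k**2 + 9*k + 26)/72 gives s_k = k*(k**2 + 9*k + 26)/(12*(k + 2)*(k + 3)*(k + 4)).
Check: Δs_k = 6/(k**4 + 14*k**3 + 71*k**2 + 154*k + 120). ✓
Telescoping: Σ = s_(12) − s_(3) = 139/1680 − (31/420) = 1/112.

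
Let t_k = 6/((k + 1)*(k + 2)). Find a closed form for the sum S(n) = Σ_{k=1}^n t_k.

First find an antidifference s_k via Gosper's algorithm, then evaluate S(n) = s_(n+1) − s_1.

Step 1: r(k) = (k + 1)/(k + 3).
Normal form (A,B,C) = (k + 1, k + 3, 1).
Set up (k + 1)·f(k+1) − (k + 2)·f(k) − (1) = 0.
Bound: deg f ≤ 1.
A polynomial solution: f(k) = k.
Then R = B(k−1)f/C = k*(k + 2), so s_k = R(k)·t_k = 6*k/(k + 1).
s_(k+1) − s_k = 6/(k**2 + 3*k + 2) = t_k.
s_(n+1) = 6*(n + 1)/(n + 2) and s_(1) = 3, so S(n) = 3*n/(n + 2).

S(n) = 3*n/(n + 2)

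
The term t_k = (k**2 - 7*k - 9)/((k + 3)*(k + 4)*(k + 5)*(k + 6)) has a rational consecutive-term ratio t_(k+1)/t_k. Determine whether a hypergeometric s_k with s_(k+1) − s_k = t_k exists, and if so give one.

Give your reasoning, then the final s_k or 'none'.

Compute t_(k+1)/t_k: get (k**3 - 2*k**2 - 30*k - 45)/(k**3 - 58*k - 63).
Take A(k)=k + 3, B(k)=k + 7, C(k)=k**2 - 7*k - 9.
Key eq: (k + 3)·f(k+1) = (k + 6)·f(k) + (k**2 - 7*k - 9).
Bound: deg f ≤ 3.
Coefficient equations give f(k) = -k*(k**2 + 42*k + 47)/30.
Get s_k = R·t_k = k*(-k**2 - 42*k - 47)/(30*(k + 3)*(k + 4)*(k + 5)) with R(k) = B(k−1)f(k)/C(k) = -k*(k + 6)*(k**2 + 42*k + 47)/(30*(k**2 - 7*k - 9)).
Check: Δs_k = (k**2 - 7*k - 9)/(k**4 + 18*k**3 + 119*k**2 + 342*k + 360). ✓

s_k = k*(-k**2 - 42*k - 47)/(30*(k + 3)*(k + 4)*(k + 5))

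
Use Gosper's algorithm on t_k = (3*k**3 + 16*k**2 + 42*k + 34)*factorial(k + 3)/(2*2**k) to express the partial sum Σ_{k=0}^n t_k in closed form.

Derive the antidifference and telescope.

S(n) = (-36*2**n + 3*n**6*factorial(n) + 40*n**5*factorial(n) + 215*n**4*factorial(n) + 600*n**3*factorial(n) + 922*n**2*factorial(n) + 740*n*factorial(n) + 240*factorial(n))/(2*2**n)

The ratio is (3*k**4 + 37*k**3 + 183*k**2 + 427*k + 380)/(2*(3*k**3 + 16*k**2 + 42*k + 34)).
Take A(k)=k/2 + 2, B(k)=1, C(k)=k**3 + 16*k**2/3 + 14*k + 34/3.
Key eq: (k/2 + 2)·f(k+1) = (1)·f(k) + (k**3 + 16*k**2/3 + 14*k + 34/3).
Bound: deg f ≤ 2.
Solving with deg f ≤ 2: f(k) = 2*(3*k**2 + 4*k + 3)/3.
R(k) = B(k−1)·f(k)/C(k) = 2*(3*k**2 + 4*k + 3)/(3*k**3 + 16*k**2 + 42*k + 34); s_k = R·t_k = (3*k**2 + 4*k + 3)*factorial(k + 3)/2**k.
Δs = (3*k**3 + 16*k**2 + 42*k + 34)*factorial(k + 3)/(2*2**k), as required.
Evaluate: s_(n+1) = 2**(-n - 1)*(3*n**2 + 10*n + 10)*factorial(n + 4); subtract s_(0) = 18 ⇒ S(n) = (-36*2**n + 3*n**6*factorial(n) + 40*n**5*factorial(n) + 215*n**4*factorial(n) + 600*n**3*factorial(n) + 922*n**2*factorial(n) + 740*n*factorial(n) + 240*factorial(n))/(2*2**n).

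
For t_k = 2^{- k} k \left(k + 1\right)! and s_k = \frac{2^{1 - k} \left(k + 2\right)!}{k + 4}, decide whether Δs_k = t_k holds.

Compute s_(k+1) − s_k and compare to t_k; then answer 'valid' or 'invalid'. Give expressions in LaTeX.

s_(k+1) = factorial(k + 3)/(2**k*(k + 5))
s_(k+1) − s_k = (k**2 + 5*k + 2)*factorial(k + 2)/(2**k*(k + 4)*(k + 5))
(s_(k+1) − s_k) − t_k = -2**(1 - k)*(k**2 + 4*k - 2)*factorial(k + 1)/((k + 4)*(k + 5))

Invalid: residual - \frac{2^{1 - k} \left(k^{2} + 4 k - 2\right) \left(k + 1\right)!}{\left(k + 4\right) \left(k + 5\right)} ≠ 0.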